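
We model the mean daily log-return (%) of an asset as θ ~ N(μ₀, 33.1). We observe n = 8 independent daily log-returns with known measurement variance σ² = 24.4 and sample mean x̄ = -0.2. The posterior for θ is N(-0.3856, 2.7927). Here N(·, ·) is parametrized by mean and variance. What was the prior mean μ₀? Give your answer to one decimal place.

μ₀ = -2.4

With known observation variance, the Normal–Normal posterior has precision τ_n = τ₀ + n/σ² and mean μ_n = (τ₀μ₀ + (n/σ²)x̄)/τ_n.
Here τ₀ = 1/33.1 = 0.030211 and τ_data = 8/24.4 = 0.327869, so τ_n = 0.358080.
Rearranging for μ₀: μ₀ = (μ_n·τ_n − τ_data·x̄)/τ₀ = (-0.3856·0.358080 − 0.327869·-0.2) / 0.030211 = -0.072502/0.030211 ≈ -2.4.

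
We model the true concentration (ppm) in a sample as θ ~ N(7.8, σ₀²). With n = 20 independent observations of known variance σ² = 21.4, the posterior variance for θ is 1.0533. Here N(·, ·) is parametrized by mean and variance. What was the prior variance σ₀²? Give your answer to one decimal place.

Posterior precision equals prior precision plus data precision: 1/σ_n² = 1/σ₀² + n/σ².
So 1/σ₀² = 1/1.0533 − 20/21.4 = 0.949397 − 0.934579 = 0.014818.
Hence σ₀² = 1/0.014818 ≈ 67.5.

σ₀² = 67.5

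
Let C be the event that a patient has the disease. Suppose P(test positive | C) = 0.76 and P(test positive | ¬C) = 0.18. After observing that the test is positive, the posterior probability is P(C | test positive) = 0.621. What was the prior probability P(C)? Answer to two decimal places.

P(C) = 0.28

Bayes' rule in odds form gives O(C|E) = O(C)·[P(E|C)/P(E|¬C)], hence O(C) = O(C|E)/LR.
Posterior odds = 0.621/(1−0.621) = 1.6385. LR = 0.76/0.18 = 4.2222.
Prior odds = 1.6385/4.2222 = 0.3881, so P(C) = 0.3881/(1+0.3881) ≈ 0.28.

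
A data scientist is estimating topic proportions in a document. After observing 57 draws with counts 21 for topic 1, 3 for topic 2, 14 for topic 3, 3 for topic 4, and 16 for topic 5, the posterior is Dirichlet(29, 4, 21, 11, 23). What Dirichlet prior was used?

For a Dirichlet(α) prior with multinomial counts c, the posterior is Dirichlet(α + c) componentwise.
Subtract each count from the matching posterior parameter: 29−21=8, 4−3=1, 21−14=7, 11−3=8, 23−16=7.

Dirichlet(8, 1, 7, 8, 7)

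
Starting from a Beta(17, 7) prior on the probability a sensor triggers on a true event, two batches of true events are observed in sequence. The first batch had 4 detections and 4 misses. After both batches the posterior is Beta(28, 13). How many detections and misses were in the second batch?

Because Beta–binomial updating is additive in the counts, the combined data contributed (α_post−α_prior, β_post−β_prior) successes and failures.
Total across both batches: 28−17=11 detections, 13−7=6 misses.
Subtract the first batch: 11−4=7 detections and 6−4=2 misses.

7 detections and 2 misses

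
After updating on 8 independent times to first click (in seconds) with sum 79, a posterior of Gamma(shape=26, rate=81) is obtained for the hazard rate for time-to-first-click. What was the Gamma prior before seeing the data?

For an exponential likelihood with a Gamma(α, β) prior on the rate, n observations with total T give posterior Gamma(α+n, β+T).
So α = 26 − 8 = 18 and β = 81 − 79 = 2.

Gamma(shape=18, rate=2)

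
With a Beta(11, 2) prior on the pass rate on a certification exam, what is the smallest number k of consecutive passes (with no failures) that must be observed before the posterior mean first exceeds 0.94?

k = 21

After k passes and 0 failures the posterior is Beta(11+k, 2), with mean (11+k)/(11+2+k).
Set (11+k)/(13+k) > 0.94 and solve: k > (0.94·13 − 11)/(1 − 0.94) = 20.333.
The smallest integer exceeding 20.333 is 21, and checking k=21: (32)/(34) = 0.9412 > 0.94.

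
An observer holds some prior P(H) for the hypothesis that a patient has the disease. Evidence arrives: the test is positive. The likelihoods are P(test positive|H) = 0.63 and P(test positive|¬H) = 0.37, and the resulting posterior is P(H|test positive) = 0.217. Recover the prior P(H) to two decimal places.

In odds form, posterior odds = prior odds × likelihood ratio, so prior odds = posterior odds ÷ LR.
Posterior odds = 0.217/(1−0.217) = 0.2771. LR = 0.63/0.37 = 1.7027.
Prior odds = 0.2771/1.7027 = 0.1627, so P(H) = 0.1627/(1+0.1627) ≈ 0.14.

P(H) = 0.14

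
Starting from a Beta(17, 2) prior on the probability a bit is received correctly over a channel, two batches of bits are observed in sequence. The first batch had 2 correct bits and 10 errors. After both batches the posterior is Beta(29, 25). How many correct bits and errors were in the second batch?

10 correct bits and 13 errors

Sequential conjugate updates are equivalent to a single update on the pooled data, so total successes = posterior α − prior α and total failures = posterior β − prior β.
Total across both batches: 29−17=12 correct bits, 25−2=23 errors.
Subtract the first batch: 12−2=10 correct bits and 23−10=13 errors.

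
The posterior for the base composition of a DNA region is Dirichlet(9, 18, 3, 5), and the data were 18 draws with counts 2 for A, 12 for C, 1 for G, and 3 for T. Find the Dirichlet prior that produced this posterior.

For a Dirichlet(α) prior with multinomial counts c, the posterior is Dirichlet(α + c) componentwise.
Subtract each count from the matching posterior parameter: 9−2=7, 18−12=6, 3−1=2, 5−3=2.

Dirichlet(7, 6, 2, 2)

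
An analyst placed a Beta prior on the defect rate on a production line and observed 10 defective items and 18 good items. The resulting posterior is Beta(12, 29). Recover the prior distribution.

Beta(2, 11)

Beta is conjugate to the binomial likelihood: posterior = Beta(α+s, β+f).
Subtract the data counts: 12−10=2, 29−18=11.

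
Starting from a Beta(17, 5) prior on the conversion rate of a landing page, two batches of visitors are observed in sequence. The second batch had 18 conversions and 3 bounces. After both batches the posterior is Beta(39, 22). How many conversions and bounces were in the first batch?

4 conversions and 14 bounces

Sequential conjugate updates are equivalent to a single update on the pooled data, so total successes = posterior α − prior α and total failures = posterior β − prior β.
Total across both batches: 39−17=22 conversions, 22−5=17 bounces.
Subtract the second batch: 22−18=4 conversions and 17−3=14 bounces.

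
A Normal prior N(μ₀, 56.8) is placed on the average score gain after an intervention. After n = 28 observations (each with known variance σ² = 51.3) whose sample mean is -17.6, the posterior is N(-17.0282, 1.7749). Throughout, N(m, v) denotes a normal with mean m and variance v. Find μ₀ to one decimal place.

The posterior mean is a precision-weighted average: μ_n = (τ₀μ₀ + τ_data·x̄)/(τ₀+τ_data), with τ₀=1/σ₀² and τ_data=n/σ².
Here τ₀ = 1/56.8 = 0.017606 and τ_data = 28/51.3 = 0.545809, so τ_n = 0.563415.
Rearranging for μ₀: μ₀ = (μ_n·τ_n − τ_data·x̄)/τ₀ = (-17.0282·0.563415 − 0.545809·-17.6) / 0.017606 = 0.012295/0.017606 ≈ 0.7.

μ₀ = 0.7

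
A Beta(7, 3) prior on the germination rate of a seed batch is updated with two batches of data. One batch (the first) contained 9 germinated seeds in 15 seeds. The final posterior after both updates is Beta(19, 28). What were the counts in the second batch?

Sequential conjugate updates are equivalent to a single update on the pooled data, so total successes = posterior α − prior α and total failures = posterior β − prior β.
Total across both batches: 19−7=12 germinated seeds, 28−3=25 non-germinating seeds.
Subtract the first batch: 12−9=3 germinated seeds and 25−6=19 non-germinating seeds.

3 germinated seeds and 19 non-germinating seeds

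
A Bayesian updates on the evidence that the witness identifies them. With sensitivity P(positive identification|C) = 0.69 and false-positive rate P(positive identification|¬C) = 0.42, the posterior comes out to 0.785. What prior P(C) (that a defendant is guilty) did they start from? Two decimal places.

P(C) = 0.69

Bayes' rule in odds form gives O(C|E) = O(C)·[P(E|C)/P(E|¬C)], hence O(C) = O(C|E)/LR.
Posterior odds = 0.785/(1−0.785) = 3.6512. LR = 0.69/0.42 = 1.6429.
Prior odds = 3.6512/1.6429 = 2.2224, so P(C) = 2.2224/(1+2.2224) ≈ 0.69.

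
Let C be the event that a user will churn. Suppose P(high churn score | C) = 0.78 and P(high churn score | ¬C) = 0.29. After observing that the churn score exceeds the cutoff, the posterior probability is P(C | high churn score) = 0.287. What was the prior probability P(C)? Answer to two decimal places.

Bayes' rule in odds form gives O(C|E) = O(C)·[P(E|C)/P(E|¬C)], hence O(C) = O(C|E)/LR.
Posterior odds = 0.287/(1−0.287) = 0.4025. LR = 0.78/0.29 = 2.6897.
Prior odds = 0.4025/2.6897 = 0.1496, so P(C) = 0.1496/(1+0.1496) ≈ 0.13.

P(C) = 0.13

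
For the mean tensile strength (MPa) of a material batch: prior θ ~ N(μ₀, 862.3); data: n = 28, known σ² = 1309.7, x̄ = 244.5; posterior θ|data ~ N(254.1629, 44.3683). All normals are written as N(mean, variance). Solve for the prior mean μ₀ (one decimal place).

μ₀ = 432.3

With known observation variance, the Normal–Normal posterior has precision τ_n = τ₀ + n/σ² and mean μ_n = (τ₀μ₀ + (n/σ²)x̄)/τ_n.
Here τ₀ = 1/862.3 = 0.001160 and τ_data = 28/1309.7 = 0.021379, so τ_n = 0.022539.
Rearranging for μ₀: μ₀ = (μ_n·τ_n − τ_data·x̄)/τ₀ = (254.1629·0.022539 − 0.021379·244.5) / 0.001160 = 0.501412/0.001160 ≈ 432.3.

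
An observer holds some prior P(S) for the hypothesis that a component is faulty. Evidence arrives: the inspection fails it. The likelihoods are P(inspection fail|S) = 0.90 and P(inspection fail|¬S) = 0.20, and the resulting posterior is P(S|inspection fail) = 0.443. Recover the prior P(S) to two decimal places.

P(S) = 0.15

In odds form, posterior odds = prior odds × likelihood ratio, so prior odds = posterior odds ÷ LR.
Posterior odds = 0.443/(1−0.443) = 0.7953. LR = 0.90/0.20 = 4.5000.
Prior odds = 0.7953/4.5000 = 0.1767, so P(S) = 0.1767/(1+0.1767) ≈ 0.15.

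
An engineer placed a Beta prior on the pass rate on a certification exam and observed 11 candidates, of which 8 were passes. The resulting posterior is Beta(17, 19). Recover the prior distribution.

Beta(9, 16)

Under Beta–binomial conjugacy the posterior parameters are (a+s, b+f).
Subtract the data counts: 17−8=9, 19−3=16.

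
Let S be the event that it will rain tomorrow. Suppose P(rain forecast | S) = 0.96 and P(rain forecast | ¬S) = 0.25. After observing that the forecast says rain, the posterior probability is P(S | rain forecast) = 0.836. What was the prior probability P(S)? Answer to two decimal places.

Bayes' rule in odds form gives O(S|E) = O(S)·[P(E|S)/P(E|¬S)], hence O(S) = O(S|E)/LR.
Posterior odds = 0.836/(1−0.836) = 5.0976. LR = 0.96/0.25 = 3.8400.
Prior odds = 5.0976/3.8400 = 1.3275, so P(S) = 1.3275/(1+1.3275) ≈ 0.57.

P(S) = 0.57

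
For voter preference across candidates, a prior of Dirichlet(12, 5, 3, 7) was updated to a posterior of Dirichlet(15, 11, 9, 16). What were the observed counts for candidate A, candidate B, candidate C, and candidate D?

counts (3, 6, 6, 9)

For a Dirichlet(α) prior with multinomial counts c, the posterior is Dirichlet(α + c) componentwise.
Counts are posterior − prior componentwise: 15−12=3, 11−5=6, 9−3=6, 16−7=9.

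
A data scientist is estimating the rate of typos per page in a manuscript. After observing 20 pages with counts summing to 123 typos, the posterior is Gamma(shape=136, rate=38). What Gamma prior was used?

A Gamma(α, β) prior (rate parametrization) on a Poisson rate with n observations summing to S gives posterior Gamma(α+S, β+n).
So α = 136 − 123 = 13 and β = 38 − 20 = 18.

Gamma(shape=13, rate=18)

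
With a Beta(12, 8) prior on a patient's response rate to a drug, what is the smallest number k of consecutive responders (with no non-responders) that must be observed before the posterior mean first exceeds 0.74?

k = 11

After k responders and 0 non-responders the posterior is Beta(12+k, 8), with mean (12+k)/(12+8+k).
Set (12+k)/(20+k) > 0.74 and solve: k > (0.74·20 − 12)/(1 − 0.74) = 10.769.
The smallest integer exceeding 10.769 is 11, and checking k=11: (23)/(31) = 0.7419 > 0.74.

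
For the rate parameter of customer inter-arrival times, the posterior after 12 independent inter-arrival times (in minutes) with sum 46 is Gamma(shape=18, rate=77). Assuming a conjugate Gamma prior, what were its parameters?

Gamma(shape=6, rate=31)

Gamma–exponential conjugacy: posterior shape = α + n, posterior rate = β + Σtᵢ.
So α = 18 − 12 = 6 and β = 77 − 46 = 31.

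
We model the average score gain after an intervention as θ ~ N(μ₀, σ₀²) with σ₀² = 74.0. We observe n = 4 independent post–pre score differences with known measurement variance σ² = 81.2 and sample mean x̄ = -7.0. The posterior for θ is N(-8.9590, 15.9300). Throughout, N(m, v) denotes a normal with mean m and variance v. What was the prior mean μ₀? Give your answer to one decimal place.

With known observation variance, the Normal–Normal posterior has precision τ_n = τ₀ + n/σ² and mean μ_n = (τ₀μ₀ + (n/σ²)x̄)/τ_n.
Here τ₀ = 1/74.0 = 0.013514 and τ_data = 4/81.2 = 0.049261, so τ_n = 0.062775.
Rearranging for μ₀: μ₀ = (μ_n·τ_n − τ_data·x̄)/τ₀ = (-8.9590·0.062775 − 0.049261·-7.0) / 0.013514 = -0.217574/0.013514 ≈ -16.1.

μ₀ = -16.1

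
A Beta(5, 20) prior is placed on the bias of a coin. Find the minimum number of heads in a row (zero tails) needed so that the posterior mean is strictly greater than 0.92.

After k heads and 0 tails the posterior is Beta(5+k, 20), with mean (5+k)/(5+20+k).
Set (5+k)/(25+k) > 0.92 and solve: k > (0.92·25 − 5)/(1 − 0.92) = 225.000.
The smallest integer exceeding 225.000 is 226.

k = 226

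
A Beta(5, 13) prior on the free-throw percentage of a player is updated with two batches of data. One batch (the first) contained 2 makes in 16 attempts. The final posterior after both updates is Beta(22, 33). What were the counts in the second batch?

15 makes and 6 misses

Sequential conjugate updates are equivalent to a single update on the pooled data, so total successes = posterior α − prior α and total failures = posterior β − prior β.
Total across both batches: 22−5=17 makes, 33−13=20 misses.
Subtract the first batch: 17−2=15 makes and 20−14=6 misses.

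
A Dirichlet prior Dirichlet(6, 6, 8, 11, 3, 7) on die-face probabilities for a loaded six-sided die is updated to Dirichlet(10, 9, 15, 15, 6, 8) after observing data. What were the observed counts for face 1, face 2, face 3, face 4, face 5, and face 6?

counts (4, 3, 7, 4, 3, 1)

For a Dirichlet(α) prior with multinomial counts c, the posterior is Dirichlet(α + c) componentwise.
Counts are posterior − prior componentwise: 10−6=4, 9−6=3, 15−8=7, 15−11=4, 6−3=3, 8−7=1.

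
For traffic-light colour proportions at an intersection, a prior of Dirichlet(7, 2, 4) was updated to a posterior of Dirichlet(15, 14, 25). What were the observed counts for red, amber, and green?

For a Dirichlet(α) prior with multinomial counts c, the posterior is Dirichlet(α + c) componentwise.
Counts are posterior − prior componentwise: 15−7=8, 14−2=12, 25−4=21.

counts (8, 12, 21)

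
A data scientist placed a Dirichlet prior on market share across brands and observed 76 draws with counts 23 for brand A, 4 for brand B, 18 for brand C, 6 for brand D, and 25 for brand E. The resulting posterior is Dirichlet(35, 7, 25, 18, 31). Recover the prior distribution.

Dirichlet(12, 3, 7, 12, 6)

For a Dirichlet(α) prior with multinomial counts c, the posterior is Dirichlet(α + c) componentwise.
Subtract each count from the matching posterior parameter: 35−23=12, 7−4=3, 25−18=7, 18−6=12, 31−25=6.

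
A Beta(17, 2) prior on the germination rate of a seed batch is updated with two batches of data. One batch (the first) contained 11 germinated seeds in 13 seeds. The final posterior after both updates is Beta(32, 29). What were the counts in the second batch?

4 germinated seeds and 25 non-germinating seeds

Sequential conjugate updates are equivalent to a single update on the pooled data, so total successes = posterior α − prior α and total failures = posterior β − prior β.
Total across both batches: 32−17=15 germinated seeds, 29−2=27 non-germinating seeds.
Subtract the first batch: 15−11=4 germinated seeds and 27−2=25 non-germinating seeds.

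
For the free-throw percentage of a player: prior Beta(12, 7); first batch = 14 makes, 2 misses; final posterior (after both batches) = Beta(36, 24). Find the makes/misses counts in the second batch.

Because Beta–binomial updating is additive in the counts, the combined data contributed (α_post−α_prior, β_post−β_prior) successes and failures.
Total across both batches: 36−12=24 makes, 24−7=17 misses.
Subtract the first batch: 24−14=10 makes and 17−2=15 misses.

10 makes and 15 misses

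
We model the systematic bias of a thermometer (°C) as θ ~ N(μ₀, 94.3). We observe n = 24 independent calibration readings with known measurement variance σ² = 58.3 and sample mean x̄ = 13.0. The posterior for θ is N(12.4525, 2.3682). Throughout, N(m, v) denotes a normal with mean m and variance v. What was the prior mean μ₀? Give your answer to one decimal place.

With known observation variance, the Normal–Normal posterior has precision τ_n = τ₀ + n/σ² and mean μ_n = (τ₀μ₀ + (n/σ²)x̄)/τ_n.
Here τ₀ = 1/94.3 = 0.010604 and τ_data = 24/58.3 = 0.411664, so τ_n = 0.422268.
Rearranging for μ₀: μ₀ = (μ_n·τ_n − τ_data·x̄)/τ₀ = (12.4525·0.422268 − 0.411664·13.0) / 0.010604 = -0.093340/0.010604 ≈ -8.8.

μ₀ = -8.8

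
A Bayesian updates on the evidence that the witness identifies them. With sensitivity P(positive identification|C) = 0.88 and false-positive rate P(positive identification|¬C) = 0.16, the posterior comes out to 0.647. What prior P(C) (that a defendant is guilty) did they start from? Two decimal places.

Bayes' rule in odds form gives O(C|E) = O(C)·[P(E|C)/P(E|¬C)], hence O(C) = O(C|E)/LR.
Posterior odds = 0.647/(1−0.647) = 1.8329. LR = 0.88/0.16 = 5.5000.
Prior odds = 1.8329/5.5000 = 0.3333, so P(C) = 0.3333/(1+0.3333) ≈ 0.25.

P(C) = 0.25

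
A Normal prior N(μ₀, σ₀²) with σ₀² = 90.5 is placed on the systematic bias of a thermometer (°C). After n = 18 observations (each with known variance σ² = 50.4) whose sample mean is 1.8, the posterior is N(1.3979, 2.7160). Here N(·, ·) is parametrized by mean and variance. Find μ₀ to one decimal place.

With known observation variance, the Normal–Normal posterior has precision τ_n = τ₀ + n/σ² and mean μ_n = (τ₀μ₀ + (n/σ²)x̄)/τ_n.
Here τ₀ = 1/90.5 = 0.011050 and τ_data = 18/50.4 = 0.357143, so τ_n = 0.368193.
Rearranging for μ₀: μ₀ = (μ_n·τ_n − τ_data·x̄)/τ₀ = (1.3979·0.368193 − 0.357143·1.8) / 0.011050 = -0.128160/0.011050 ≈ -11.6.

μ₀ = -11.6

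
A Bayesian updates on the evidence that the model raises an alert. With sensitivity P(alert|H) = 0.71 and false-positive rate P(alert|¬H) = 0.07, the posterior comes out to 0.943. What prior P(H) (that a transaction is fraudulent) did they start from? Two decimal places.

P(H) = 0.62

In odds form, posterior odds = prior odds × likelihood ratio, so prior odds = posterior odds ÷ LR.
Posterior odds = 0.943/(1−0.943) = 16.5439. LR = 0.71/0.07 = 10.1429.
Prior odds = 16.5439/10.1429 = 1.6311, so P(H) = 1.6311/(1+1.6311) ≈ 0.62.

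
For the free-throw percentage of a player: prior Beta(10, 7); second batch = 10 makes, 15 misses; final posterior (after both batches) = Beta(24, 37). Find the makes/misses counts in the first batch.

Because Beta–binomial updating is additive in the counts, the combined data contributed (α_post−α_prior, β_post−β_prior) successes and failures.
Total across both batches: 24−10=14 makes, 37−7=30 misses.
Subtract the second batch: 14−10=4 makes and 30−15=15 misses.

4 makes and 15 misses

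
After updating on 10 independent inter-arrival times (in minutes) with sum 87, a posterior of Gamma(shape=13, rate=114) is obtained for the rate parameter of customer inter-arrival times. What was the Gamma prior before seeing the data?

Gamma–exponential conjugacy: posterior shape = α + n, posterior rate = β + Σtᵢ.
So α = 13 − 10 = 3 and β = 114 − 87 = 27.

Gamma(shape=3, rate=27)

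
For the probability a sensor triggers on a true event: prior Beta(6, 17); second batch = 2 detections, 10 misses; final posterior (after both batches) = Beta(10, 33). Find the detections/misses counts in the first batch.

2 detections and 6 misses

Sequential conjugate updates are equivalent to a single update on the pooled data, so total successes = posterior α − prior α and total failures = posterior β − prior β.
Total across both batches: 10−6=4 detections, 33−17=16 misses.
Subtract the second batch: 4−2=2 detections and 16−10=6 misses.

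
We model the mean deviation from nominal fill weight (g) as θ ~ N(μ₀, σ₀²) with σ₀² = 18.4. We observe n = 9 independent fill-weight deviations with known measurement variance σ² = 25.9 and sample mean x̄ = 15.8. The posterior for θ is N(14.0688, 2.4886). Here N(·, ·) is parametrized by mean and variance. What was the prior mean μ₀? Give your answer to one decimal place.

μ₀ = 3.0

With known observation variance, the Normal–Normal posterior has precision τ_n = τ₀ + n/σ² and mean μ_n = (τ₀μ₀ + (n/σ²)x̄)/τ_n.
Here τ₀ = 1/18.4 = 0.054348 and τ_data = 9/25.9 = 0.347490, so τ_n = 0.401838.
Rearranging for μ₀: μ₀ = (μ_n·τ_n − τ_data·x̄)/τ₀ = (14.0688·0.401838 − 0.347490·15.8) / 0.054348 = 0.163036/0.054348 ≈ 3.0.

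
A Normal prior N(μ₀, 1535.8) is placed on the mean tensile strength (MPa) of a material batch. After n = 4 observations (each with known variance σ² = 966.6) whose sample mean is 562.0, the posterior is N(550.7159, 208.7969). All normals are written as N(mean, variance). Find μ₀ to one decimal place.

The posterior mean is a precision-weighted average: μ_n = (τ₀μ₀ + τ_data·x̄)/(τ₀+τ_data), with τ₀=1/σ₀² and τ_data=n/σ².
Here τ₀ = 1/1535.8 = 0.000651 and τ_data = 4/966.6 = 0.004138, so τ_n = 0.004789.
Rearranging for μ₀: μ₀ = (μ_n·τ_n − τ_data·x̄)/τ₀ = (550.7159·0.004789 − 0.004138·562.0) / 0.000651 = 0.311822/0.000651 ≈ 479.0.

μ₀ = 479.0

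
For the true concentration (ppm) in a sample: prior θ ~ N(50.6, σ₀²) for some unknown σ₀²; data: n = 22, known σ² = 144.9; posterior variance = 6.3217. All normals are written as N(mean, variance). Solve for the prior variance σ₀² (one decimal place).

Posterior precision equals prior precision plus data precision: 1/σ_n² = 1/σ₀² + n/σ².
So 1/σ₀² = 1/6.3217 − 22/144.9 = 0.158185 − 0.151829 = 0.006356.
Hence σ₀² = 1/0.006356 ≈ 157.3.

σ₀² = 157.3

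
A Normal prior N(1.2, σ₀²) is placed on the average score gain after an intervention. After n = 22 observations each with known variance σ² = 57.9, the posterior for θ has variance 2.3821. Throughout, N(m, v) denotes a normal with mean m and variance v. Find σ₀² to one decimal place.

σ₀² = 25.1

Posterior precision equals prior precision plus data precision: 1/σ_n² = 1/σ₀² + n/σ².
So 1/σ₀² = 1/2.3821 − 22/57.9 = 0.419798 − 0.379965 = 0.039833.
Hence σ₀² = 1/0.039833 ≈ 25.1.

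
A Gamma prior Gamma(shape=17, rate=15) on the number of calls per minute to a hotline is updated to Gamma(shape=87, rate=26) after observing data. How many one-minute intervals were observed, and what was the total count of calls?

Gamma–Poisson conjugacy: posterior shape = α + Σxᵢ, posterior rate = β + n.
Matching: Σxᵢ = 87 − 17 = 70 and n = 26 − 15 = 11.

n = 11 one-minute intervals with total 70 calls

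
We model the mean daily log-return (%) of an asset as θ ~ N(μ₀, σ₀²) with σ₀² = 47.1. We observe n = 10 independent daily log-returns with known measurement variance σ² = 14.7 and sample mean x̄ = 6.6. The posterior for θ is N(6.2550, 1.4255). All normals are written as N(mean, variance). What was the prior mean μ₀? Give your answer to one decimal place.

With known observation variance, the Normal–Normal posterior has precision τ_n = τ₀ + n/σ² and mean μ_n = (τ₀μ₀ + (n/σ²)x̄)/τ_n.
Here τ₀ = 1/47.1 = 0.021231 and τ_data = 10/14.7 = 0.680272, so τ_n = 0.701503.
Rearranging for μ₀: μ₀ = (μ_n·τ_n − τ_data·x̄)/τ₀ = (6.2550·0.701503 − 0.680272·6.6) / 0.021231 = -0.101894/0.021231 ≈ -4.8.

μ₀ = -4.8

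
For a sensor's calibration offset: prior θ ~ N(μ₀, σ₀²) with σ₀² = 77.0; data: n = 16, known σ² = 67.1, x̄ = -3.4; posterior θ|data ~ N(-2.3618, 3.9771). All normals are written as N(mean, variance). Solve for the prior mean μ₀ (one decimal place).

μ₀ = 16.7

The posterior mean is a precision-weighted average: μ_n = (τ₀μ₀ + τ_data·x̄)/(τ₀+τ_data), with τ₀=1/σ₀² and τ_data=n/σ².
Here τ₀ = 1/77.0 = 0.012987 and τ_data = 16/67.1 = 0.238450, so τ_n = 0.251437.
Rearranging for μ₀: μ₀ = (μ_n·τ_n − τ_data·x̄)/τ₀ = (-2.3618·0.251437 − 0.238450·-3.4) / 0.012987 = 0.216886/0.012987 ≈ 16.7.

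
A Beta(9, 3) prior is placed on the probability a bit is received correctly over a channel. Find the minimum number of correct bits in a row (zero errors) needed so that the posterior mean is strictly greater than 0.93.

After k correct bits and 0 errors the posterior is Beta(9+k, 3), with mean (9+k)/(9+3+k).
Set (9+k)/(12+k) > 0.93 and solve: k > (0.93·12 − 9)/(1 − 0.93) = 30.857.
The smallest integer exceeding 30.857 is 31, and checking k=31: (40)/(43) = 0.9302 > 0.93.

k = 31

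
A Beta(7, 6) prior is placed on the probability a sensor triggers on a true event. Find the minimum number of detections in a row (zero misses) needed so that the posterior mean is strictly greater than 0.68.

After k detections and 0 misses the posterior is Beta(7+k, 6), with mean (7+k)/(7+6+k).
Set (7+k)/(13+k) > 0.68 and solve: k > (0.68·13 − 7)/(1 − 0.68) = 5.750.
The smallest integer exceeding 5.750 is 6, and checking k=6: (13)/(19) = 0.6842 > 0.68.

k = 6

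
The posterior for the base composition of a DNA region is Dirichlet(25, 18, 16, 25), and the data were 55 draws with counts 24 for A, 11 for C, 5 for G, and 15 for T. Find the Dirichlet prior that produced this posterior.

For a Dirichlet(α) prior with multinomial counts c, the posterior is Dirichlet(α + c) componentwise.
Subtract each count from the matching posterior parameter: 25−24=1, 18−11=7, 16−5=11, 25−15=10.

Dirichlet(1, 7, 11, 10)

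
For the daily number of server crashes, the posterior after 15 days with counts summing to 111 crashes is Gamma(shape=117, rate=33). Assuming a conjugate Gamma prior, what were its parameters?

A Gamma(α, β) prior (rate parametrization) on a Poisson rate with n observations summing to S gives posterior Gamma(α+S, β+n).
So α = 117 − 111 = 6 and β = 33 − 15 = 18.

Gamma(shape=6, rate=18)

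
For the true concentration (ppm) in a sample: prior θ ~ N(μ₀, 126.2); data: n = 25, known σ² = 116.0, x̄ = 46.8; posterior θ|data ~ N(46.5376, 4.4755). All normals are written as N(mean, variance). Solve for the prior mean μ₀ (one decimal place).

μ₀ = 39.4

The posterior mean is a precision-weighted average: μ_n = (τ₀μ₀ + τ_data·x̄)/(τ₀+τ_data), with τ₀=1/σ₀² and τ_data=n/σ².
Here τ₀ = 1/126.2 = 0.007924 and τ_data = 25/116.0 = 0.215517, so τ_n = 0.223441.
Rearranging for μ₀: μ₀ = (μ_n·τ_n − τ_data·x̄)/τ₀ = (46.5376·0.223441 − 0.215517·46.8) / 0.007924 = 0.312212/0.007924 ≈ 39.4.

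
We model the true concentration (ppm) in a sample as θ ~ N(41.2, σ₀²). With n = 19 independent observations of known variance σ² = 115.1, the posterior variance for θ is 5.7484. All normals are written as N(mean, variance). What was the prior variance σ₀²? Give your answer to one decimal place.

σ₀² = 112.5

For the Normal–Normal model with known σ², precisions add: τ_n = τ₀ + n/σ².
So 1/σ₀² = 1/5.7484 − 19/115.1 = 0.173961 − 0.165074 = 0.008887.
Hence σ₀² = 1/0.008887 ≈ 112.5.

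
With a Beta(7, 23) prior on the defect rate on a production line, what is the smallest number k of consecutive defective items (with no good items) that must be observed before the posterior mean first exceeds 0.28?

k = 2

After k defective items and 0 good items the posterior is Beta(7+k, 23), with mean (7+k)/(7+23+k).
Set (7+k)/(30+k) > 0.28 and solve: k > (0.28·30 − 7)/(1 − 0.28) = 1.944.
The smallest integer exceeding 1.944 is 2, and checking k=2: (9)/(32) = 0.2812 > 0.28.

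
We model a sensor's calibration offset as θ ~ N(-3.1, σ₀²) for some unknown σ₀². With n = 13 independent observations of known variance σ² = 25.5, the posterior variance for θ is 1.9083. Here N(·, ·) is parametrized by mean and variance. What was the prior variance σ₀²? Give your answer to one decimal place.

For the Normal–Normal model with known σ², precisions add: τ_n = τ₀ + n/σ².
So 1/σ₀² = 1/1.9083 − 13/25.5 = 0.524027 − 0.509804 = 0.014223.
Hence σ₀² = 1/0.014223 ≈ 70.3.

σ₀² = 70.3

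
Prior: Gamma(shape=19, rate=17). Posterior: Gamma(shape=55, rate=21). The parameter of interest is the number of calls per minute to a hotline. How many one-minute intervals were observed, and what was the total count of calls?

A Gamma(α, β) prior (rate parametrization) on a Poisson rate with n observations summing to S gives posterior Gamma(α+S, β+n).
Matching: Σxᵢ = 55 − 19 = 36 and n = 21 − 17 = 4.

n = 4 one-minute intervals with total 36 calls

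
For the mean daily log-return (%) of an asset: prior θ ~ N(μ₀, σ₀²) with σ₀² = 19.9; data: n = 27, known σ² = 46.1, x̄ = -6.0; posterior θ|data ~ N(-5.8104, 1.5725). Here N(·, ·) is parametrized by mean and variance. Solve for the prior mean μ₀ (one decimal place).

μ₀ = -3.6

The posterior mean is a precision-weighted average: μ_n = (τ₀μ₀ + τ_data·x̄)/(τ₀+τ_data), with τ₀=1/σ₀² and τ_data=n/σ².
Here τ₀ = 1/19.9 = 0.050251 and τ_data = 27/46.1 = 0.585683, so τ_n = 0.635934.
Rearranging for μ₀: μ₀ = (μ_n·τ_n − τ_data·x̄)/τ₀ = (-5.8104·0.635934 − 0.585683·-6.0) / 0.050251 = -0.180933/0.050251 ≈ -3.6.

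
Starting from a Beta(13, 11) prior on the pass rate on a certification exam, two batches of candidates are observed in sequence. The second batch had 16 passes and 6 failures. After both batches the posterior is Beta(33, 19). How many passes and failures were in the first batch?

4 passes and 2 failures

Sequential conjugate updates are equivalent to a single update on the pooled data, so total successes = posterior α − prior α and total failures = posterior β − prior β.
Total across both batches: 33−13=20 passes, 19−11=8 failures.
Subtract the second batch: 20−16=4 passes and 8−6=2 failures.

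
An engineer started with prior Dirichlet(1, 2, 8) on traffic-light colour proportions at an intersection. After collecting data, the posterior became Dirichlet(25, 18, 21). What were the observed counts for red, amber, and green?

counts (24, 16, 13)

For a Dirichlet(α) prior with multinomial counts c, the posterior is Dirichlet(α + c) componentwise.
Counts are posterior − prior componentwise: 25−1=24, 18−2=16, 21−8=13.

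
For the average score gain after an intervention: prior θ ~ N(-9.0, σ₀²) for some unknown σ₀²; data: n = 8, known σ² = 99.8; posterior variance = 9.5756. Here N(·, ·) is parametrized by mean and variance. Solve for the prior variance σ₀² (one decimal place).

σ₀² = 41.2

Posterior precision equals prior precision plus data precision: 1/σ_n² = 1/σ₀² + n/σ².
So 1/σ₀² = 1/9.5756 − 8/99.8 = 0.104432 − 0.080160 = 0.024272.
Hence σ₀² = 1/0.024272 ≈ 41.2.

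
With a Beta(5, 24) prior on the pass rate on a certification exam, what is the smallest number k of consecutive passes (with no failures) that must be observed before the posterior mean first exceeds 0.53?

After k passes and 0 failures the posterior is Beta(5+k, 24), with mean (5+k)/(5+24+k).
Set (5+k)/(29+k) > 0.53 and solve: k > (0.53·29 − 5)/(1 − 0.53) = 22.064.
The smallest integer exceeding 22.064 is 23.

k = 23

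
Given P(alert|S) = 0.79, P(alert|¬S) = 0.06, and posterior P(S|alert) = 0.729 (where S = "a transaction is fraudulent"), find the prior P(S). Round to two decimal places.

In odds form, posterior odds = prior odds × likelihood ratio, so prior odds = posterior odds ÷ LR.
Posterior odds = 0.729/(1−0.729) = 2.6900. LR = 0.79/0.06 = 13.1667.
Prior odds = 2.6900/13.1667 = 0.2043, so P(S) = 0.2043/(1+0.2043) ≈ 0.17.

P(S) = 0.17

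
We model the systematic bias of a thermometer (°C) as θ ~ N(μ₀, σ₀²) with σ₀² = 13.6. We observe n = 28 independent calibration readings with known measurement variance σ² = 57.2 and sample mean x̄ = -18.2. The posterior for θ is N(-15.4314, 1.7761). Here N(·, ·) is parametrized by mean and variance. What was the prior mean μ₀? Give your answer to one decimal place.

The posterior mean is a precision-weighted average: μ_n = (τ₀μ₀ + τ_data·x̄)/(τ₀+τ_data), with τ₀=1/σ₀² and τ_data=n/σ².
Here τ₀ = 1/13.6 = 0.073529 and τ_data = 28/57.2 = 0.489510, so τ_n = 0.563039.
Rearranging for μ₀: μ₀ = (μ_n·τ_n − τ_data·x̄)/τ₀ = (-15.4314·0.563039 − 0.489510·-18.2) / 0.073529 = 0.220602/0.073529 ≈ 3.0.

μ₀ = 3.0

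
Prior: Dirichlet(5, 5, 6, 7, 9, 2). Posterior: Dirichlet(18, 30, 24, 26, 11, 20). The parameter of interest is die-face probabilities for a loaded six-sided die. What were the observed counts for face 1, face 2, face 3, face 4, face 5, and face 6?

For a Dirichlet(α) prior with multinomial counts c, the posterior is Dirichlet(α + c) componentwise.
Counts are posterior − prior componentwise: 18−5=13, 30−5=25, 24−6=18, 26−7=19, 11−9=2, 20−2=18.

counts (13, 25, 18, 19, 2, 18)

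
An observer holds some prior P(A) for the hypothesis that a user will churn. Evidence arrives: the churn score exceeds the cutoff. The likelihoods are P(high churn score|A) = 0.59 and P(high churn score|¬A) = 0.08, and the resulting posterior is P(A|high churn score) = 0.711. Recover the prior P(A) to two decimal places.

P(A) = 0.25

Bayes' rule in odds form gives O(A|E) = O(A)·[P(E|A)/P(E|¬A)], hence O(A) = O(A|E)/LR.
Posterior odds = 0.711/(1−0.711) = 2.4602. LR = 0.59/0.08 = 7.3750.
Prior odds = 2.4602/7.3750 = 0.3336, so P(A) = 0.3336/(1+0.3336) ≈ 0.25.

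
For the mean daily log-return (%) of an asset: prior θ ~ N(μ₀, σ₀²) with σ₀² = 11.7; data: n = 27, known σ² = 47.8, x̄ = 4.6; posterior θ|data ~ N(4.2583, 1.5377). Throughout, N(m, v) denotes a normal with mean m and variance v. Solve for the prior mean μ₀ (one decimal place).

μ₀ = 2.0

The posterior mean is a precision-weighted average: μ_n = (τ₀μ₀ + τ_data·x̄)/(τ₀+τ_data), with τ₀=1/σ₀² and τ_data=n/σ².
Here τ₀ = 1/11.7 = 0.085470 and τ_data = 27/47.8 = 0.564854, so τ_n = 0.650324.
Rearranging for μ₀: μ₀ = (μ_n·τ_n − τ_data·x̄)/τ₀ = (4.2583·0.650324 − 0.564854·4.6) / 0.085470 = 0.170946/0.085470 ≈ 2.0.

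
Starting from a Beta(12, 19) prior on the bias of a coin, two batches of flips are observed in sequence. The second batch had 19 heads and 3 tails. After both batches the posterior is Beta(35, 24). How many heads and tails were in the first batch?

Because Beta–binomial updating is additive in the counts, the combined data contributed (α_post−α_prior, β_post−β_prior) successes and failures.
Total across both batches: 35−12=23 heads, 24−19=5 tails.
Subtract the second batch: 23−19=4 heads and 5−3=2 tails.

4 heads and 2 tails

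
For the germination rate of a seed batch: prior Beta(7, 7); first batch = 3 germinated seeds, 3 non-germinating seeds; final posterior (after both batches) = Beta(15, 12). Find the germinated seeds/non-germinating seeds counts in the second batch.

Because Beta–binomial updating is additive in the counts, the combined data contributed (α_post−α_prior, β_post−β_prior) successes and failures.
Total across both batches: 15−7=8 germinated seeds, 12−7=5 non-germinating seeds.
Subtract the first batch: 8−3=5 germinated seeds and 5−3=2 non-germinating seeds.

5 germinated seeds and 2 non-germinating seeds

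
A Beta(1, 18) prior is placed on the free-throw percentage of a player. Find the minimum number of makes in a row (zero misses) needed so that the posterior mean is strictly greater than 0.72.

After k makes and 0 misses the posterior is Beta(1+k, 18), with mean (1+k)/(1+18+k).
Set (1+k)/(19+k) > 0.72 and solve: k > (0.72·19 − 1)/(1 − 0.72) = 45.286.
The smallest integer exceeding 45.286 is 46, and checking k=46: (47)/(65) = 0.7231 > 0.72.

k = 46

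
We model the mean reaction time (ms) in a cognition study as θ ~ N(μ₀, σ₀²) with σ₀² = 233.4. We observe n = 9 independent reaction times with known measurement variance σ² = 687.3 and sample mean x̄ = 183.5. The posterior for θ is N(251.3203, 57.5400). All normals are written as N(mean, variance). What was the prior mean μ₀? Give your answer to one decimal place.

The posterior mean is a precision-weighted average: μ_n = (τ₀μ₀ + τ_data·x̄)/(τ₀+τ_data), with τ₀=1/σ₀² and τ_data=n/σ².
Here τ₀ = 1/233.4 = 0.004284 and τ_data = 9/687.3 = 0.013095, so τ_n = 0.017379.
Rearranging for μ₀: μ₀ = (μ_n·τ_n − τ_data·x̄)/τ₀ = (251.3203·0.017379 − 0.013095·183.5) / 0.004284 = 1.964763/0.004284 ≈ 458.6.

μ₀ = 458.6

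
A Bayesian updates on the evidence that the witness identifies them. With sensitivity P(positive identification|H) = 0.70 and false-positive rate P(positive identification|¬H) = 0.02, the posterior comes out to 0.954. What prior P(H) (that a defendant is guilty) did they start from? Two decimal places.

In odds form, posterior odds = prior odds × likelihood ratio, so prior odds = posterior odds ÷ LR.
Posterior odds = 0.954/(1−0.954) = 20.7391. LR = 0.70/0.02 = 35.0000.
Prior odds = 20.7391/35.0000 = 0.5925, so P(H) = 0.5925/(1+0.5925) ≈ 0.37.

P(H) = 0.37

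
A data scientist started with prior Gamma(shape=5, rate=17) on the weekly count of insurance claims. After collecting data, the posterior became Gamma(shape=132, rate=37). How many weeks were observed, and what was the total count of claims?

n = 20 weeks with total 127 claims

Gamma–Poisson conjugacy: posterior shape = α + Σxᵢ, posterior rate = β + n.
Matching: Σxᵢ = 132 − 5 = 127 and n = 37 − 17 = 20.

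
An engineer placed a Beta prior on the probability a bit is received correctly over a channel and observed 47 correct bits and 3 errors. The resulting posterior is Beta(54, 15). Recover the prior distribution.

Under Beta–binomial conjugacy the posterior parameters are (α+s, β+f).
Subtract the data counts: 54−47=7, 15−3=12.

Beta(7, 12)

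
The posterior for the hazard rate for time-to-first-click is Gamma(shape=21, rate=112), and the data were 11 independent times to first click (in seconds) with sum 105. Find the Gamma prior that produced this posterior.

Gamma(shape=10, rate=7)

For an exponential likelihood with a Gamma(α, β) prior on the rate, n observations with total T give posterior Gamma(α+n, β+T).
So α = 21 − 11 = 10 and β = 112 − 105 = 7.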